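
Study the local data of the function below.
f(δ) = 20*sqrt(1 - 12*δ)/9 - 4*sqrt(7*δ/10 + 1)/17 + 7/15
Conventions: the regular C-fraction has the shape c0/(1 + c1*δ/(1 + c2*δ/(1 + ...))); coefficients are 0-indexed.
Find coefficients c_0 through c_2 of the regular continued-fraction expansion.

The regular C-fraction coefficients are [1877/765, 10263/1877, -2169929001/256848680].

Taylor coefficients (expand at 0): a_0 = 1877/765, a_1 = -3421/255, a_2 = -135951/3400.
c0 = a_0 = 1877/765. Peel one level at a time: if S = 1 + c*δ/S' with S'(0) = 1, then c is the δ-coefficient of S and S' = c*δ/(S - 1).
S_1 = c0/f = 1 + (10263/1877)*δ + (6509787003/140925160)*δ^2 + ...; c1 = 10263/1877.
S_2 = c1*δ/(S_1 - 1) = 1 + (-2169929001/256848680)*δ + ...; c2 = -2169929001/256848680.


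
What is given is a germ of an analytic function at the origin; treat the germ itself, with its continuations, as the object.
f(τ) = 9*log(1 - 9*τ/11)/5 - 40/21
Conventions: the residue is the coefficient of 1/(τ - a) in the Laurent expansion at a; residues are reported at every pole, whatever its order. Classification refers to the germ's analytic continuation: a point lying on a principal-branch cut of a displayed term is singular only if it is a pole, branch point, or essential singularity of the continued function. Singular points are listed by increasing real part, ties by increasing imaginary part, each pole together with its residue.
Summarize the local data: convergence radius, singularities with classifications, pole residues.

Branch term (9/5)*log(1 - τ/(11/9)): its argument vanishes at τ = 11/9, a logarithmic branch point, modulus 11/9.
The radius of convergence is the smallest modulus among the singular points: 11/9.

Radius of convergence at 0: 11/9.
At 11/9: a logarithmic branch point.


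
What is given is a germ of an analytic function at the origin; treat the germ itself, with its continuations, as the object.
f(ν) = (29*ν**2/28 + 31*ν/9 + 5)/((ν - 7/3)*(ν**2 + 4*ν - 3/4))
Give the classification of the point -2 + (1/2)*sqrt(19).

The point is a pole of order 1.

The denominator factor ν**2 + 4*ν - 3/4 vanishes at -2 + (1/2)*sqrt(19) and appears to the power 1; the numerator there equals 1033/144 - (22/63)*sqrt(19), nonzero, and no other factor vanishes.
Hence a pole whose order is the multiplicity, 1.


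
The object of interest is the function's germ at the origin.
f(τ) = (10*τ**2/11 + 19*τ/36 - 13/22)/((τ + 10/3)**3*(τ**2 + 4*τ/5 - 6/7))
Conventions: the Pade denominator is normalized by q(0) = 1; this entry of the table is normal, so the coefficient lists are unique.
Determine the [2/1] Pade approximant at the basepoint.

The Pade approximant has numerator coefficients [819/44000, 9602327/1309220000, -442821659/26184400000]; denominator coefficients [1, 111926/89265].

Taylor coefficients needed (expand at 0): a_0 = 819/44000, a_1 = -3521/220000, a_2 = 3787/1200000, a_3 = -391741/99000000.
Write the denominator as Q(τ) = 1 + q1*τ. Requiring Q*f - P = O(τ^4) with deg P <= 2 kills the coefficients of τ^3..τ^3 in Q*f:
  τ^3: a_3 + q1*a_2 = 0, i.e. -391741/99000000 + (3787/1200000)*q1 = 0.
Solving this linear system: q1 = 111926/89265.
The numerator is Q*f truncated at degree 2: P0 = a_0 = 819/44000; P1 = a_1 + q1*a_0 = 9602327/1309220000; P2 = a_2 + q1*a_1 = -442821659/26184400000.


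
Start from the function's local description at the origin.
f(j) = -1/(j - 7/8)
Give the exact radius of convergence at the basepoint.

The radius of convergence is 7/8.

Denominator factor (j - 7/8): pole of order 1 at 7/8, modulus 7/8.
The radius of convergence is the smallest modulus among the singular points: 7/8.


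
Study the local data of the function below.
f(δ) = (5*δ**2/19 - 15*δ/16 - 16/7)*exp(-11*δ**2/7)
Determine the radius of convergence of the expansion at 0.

The factor exp(-11*δ**2/7) is entire and contributes no finite singular point.
The polynomial part has no poles.
No finite singular points: the Taylor series at 0 converges everywhere.

The radius of convergence is infinite.


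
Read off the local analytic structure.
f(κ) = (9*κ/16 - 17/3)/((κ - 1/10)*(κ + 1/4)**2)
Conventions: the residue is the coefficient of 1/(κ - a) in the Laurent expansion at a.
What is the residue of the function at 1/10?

The residue is -13465/294.

At the order-1 pole 1/10 set g(κ) = (κ - (1/10))*f(κ) = (9*κ/16 - 17/3)/(κ + 1/4)**2.
Simple pole: residue = g(a) at a = 1/10, which is -13465/294.


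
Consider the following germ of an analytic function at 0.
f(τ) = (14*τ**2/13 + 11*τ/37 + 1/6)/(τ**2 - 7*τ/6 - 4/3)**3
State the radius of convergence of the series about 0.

Denominator factor (τ**2 - 7*τ/6 - 4/3)^3: discriminant 241/36, real irrational roots 7/12 + (1/12)*sqrt(241) and 7/12 - (1/12)*sqrt(241); poles of order 3, moduli 7/12 + (1/12)*sqrt(241) and -7/12 + (1/12)*sqrt(241).
The radius of convergence is the smallest modulus among the singular points: -7/12 + (1/12)*sqrt(241).

The radius of convergence is -7/12 + (1/12)*sqrt(241).


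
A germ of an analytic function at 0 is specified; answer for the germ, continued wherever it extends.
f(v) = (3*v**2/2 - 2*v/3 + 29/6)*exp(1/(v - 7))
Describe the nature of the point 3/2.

The point is a regular point.

There is no denominator, hence no pole anywhere.
The essential point of exp(1/(v - (7))) is 7, not 3/2.
So the germ continues analytically to 3/2.


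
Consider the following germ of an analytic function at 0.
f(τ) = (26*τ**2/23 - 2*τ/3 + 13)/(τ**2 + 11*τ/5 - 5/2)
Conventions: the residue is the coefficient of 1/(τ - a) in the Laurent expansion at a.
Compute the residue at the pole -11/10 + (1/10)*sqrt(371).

The residue is -544/345 + (628/2415)*sqrt(371).

The factor τ**2 + 11*τ/5 - 5/2 splits as (τ - a)(τ - a') with a = -11/10 + (1/10)*sqrt(371), a' = -11/10 - (1/10)*sqrt(371). At the order-1 pole a set g(τ) = (τ - a)*f(τ) = [26*τ**2/23 - 2*τ/3 + 13] / (τ - a').
Simple pole: residue = g(a) at a = -11/10 + (1/10)*sqrt(371), which is -544/345 + (628/2415)*sqrt(371).


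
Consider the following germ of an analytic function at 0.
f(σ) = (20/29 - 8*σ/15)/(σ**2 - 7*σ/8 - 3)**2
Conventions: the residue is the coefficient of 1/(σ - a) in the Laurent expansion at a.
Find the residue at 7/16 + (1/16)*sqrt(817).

The factor σ**2 - 7*σ/8 - 3 splits as (σ - a)(σ - a') with a = 7/16 + (1/16)*sqrt(817), a' = 7/16 - (1/16)*sqrt(817). At the order-2 pole a set g(σ) = (σ - a)^2*f(σ) = [20/29 - 8*σ/15] / (σ - a')^2.
Order-2 pole: residue = g'(a); g'(7/16 + (1/16)*sqrt(817)) = -(203264/290357715)*sqrt(817), so the residue is -(203264/290357715)*sqrt(817).

The residue is -(203264/290357715)*sqrt(817).


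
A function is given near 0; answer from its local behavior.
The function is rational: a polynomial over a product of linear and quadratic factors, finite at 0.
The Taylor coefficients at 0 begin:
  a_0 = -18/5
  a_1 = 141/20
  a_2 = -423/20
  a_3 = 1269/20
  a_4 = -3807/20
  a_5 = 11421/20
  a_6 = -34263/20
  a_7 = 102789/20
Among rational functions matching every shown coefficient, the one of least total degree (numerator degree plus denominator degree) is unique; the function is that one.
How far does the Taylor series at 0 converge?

No rational of total degree below 2 reproduces all 8 coefficients; solving the [1/1] Pade equations on them gives f(γ) = (-5*γ/4 - 6/5)/(γ + 1/3), whose expansion matches every shown term.
Denominator factor (γ + 1/3): pole of order 1 at -1/3, modulus 1/3.
The radius of convergence is the smallest modulus among the singular points: 1/3.

The radius of convergence is 1/3.


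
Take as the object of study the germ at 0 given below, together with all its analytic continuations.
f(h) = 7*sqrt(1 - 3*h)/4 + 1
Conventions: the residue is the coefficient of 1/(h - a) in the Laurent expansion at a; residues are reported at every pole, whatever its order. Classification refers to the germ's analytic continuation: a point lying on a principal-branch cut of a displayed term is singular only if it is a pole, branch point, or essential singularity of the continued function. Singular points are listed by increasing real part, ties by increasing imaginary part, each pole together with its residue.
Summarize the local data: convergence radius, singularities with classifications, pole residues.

Branch term (7/4)*sqrt(1 - h/(1/3)): its argument vanishes at h = 1/3, a square-root branch point, modulus 1/3.
The radius of convergence is the smallest modulus among the singular points: 1/3.

Radius of convergence at 0: 1/3.
At 1/3: an algebraic (square-root) branch point.


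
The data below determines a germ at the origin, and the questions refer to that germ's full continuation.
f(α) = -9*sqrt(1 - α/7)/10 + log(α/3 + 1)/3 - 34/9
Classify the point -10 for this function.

There is no denominator, hence no pole anywhere.
Branch term sqrt(1 - α/(7)): argument at -10 is 17/7, nonzero, so -10 is not its branch point (a point on a principal cut is still regular for the continued germ).
Branch term log(1 - α/(-3)): argument at -10 is -7/3, nonzero, so -10 is not its branch point (a point on a principal cut is still regular for the continued germ).
So the germ continues analytically to -10.

The point is a regular point.


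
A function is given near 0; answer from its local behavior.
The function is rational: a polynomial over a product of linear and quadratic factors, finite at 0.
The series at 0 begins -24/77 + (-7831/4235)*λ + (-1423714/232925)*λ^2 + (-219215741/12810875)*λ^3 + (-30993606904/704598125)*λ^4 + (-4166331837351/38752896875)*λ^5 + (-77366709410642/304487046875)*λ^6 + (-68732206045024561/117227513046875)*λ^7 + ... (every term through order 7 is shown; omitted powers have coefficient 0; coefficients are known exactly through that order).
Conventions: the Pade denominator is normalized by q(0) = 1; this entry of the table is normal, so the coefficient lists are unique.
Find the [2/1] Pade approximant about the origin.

Taylor coefficients needed (read off): a_0 = -24/77, a_1 = -7831/4235, a_2 = -1423714/232925, a_3 = -219215741/12810875.
Write the denominator as Q(λ) = 1 + q1*λ. Requiring Q*f - P = O(λ^4) with deg P <= 2 kills the coefficients of λ^3..λ^3 in Q*f:
  λ^3: a_3 + q1*a_2 = 0, i.e. -219215741/12810875 + (-1423714/232925)*q1 = 0.
Solving this linear system: q1 = -219215741/78304270.
The numerator is Q*f truncated at degree 2: P0 = a_0 = -24/77; P1 = a_1 + q1*a_0 = -4866055/4982999; P2 = a_2 + q1*a_1 = -48821/52178.

The Pade approximant has numerator coefficients [-24/77, -4866055/4982999, -48821/52178]; denominator coefficients [1, -219215741/78304270].


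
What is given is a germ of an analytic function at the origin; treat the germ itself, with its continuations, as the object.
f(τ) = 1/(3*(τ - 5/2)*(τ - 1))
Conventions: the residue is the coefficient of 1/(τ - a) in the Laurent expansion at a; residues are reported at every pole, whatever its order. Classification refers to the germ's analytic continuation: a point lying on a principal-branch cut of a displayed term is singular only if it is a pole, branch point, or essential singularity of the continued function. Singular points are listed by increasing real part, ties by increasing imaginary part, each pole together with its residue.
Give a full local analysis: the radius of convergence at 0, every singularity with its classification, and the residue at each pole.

Radius of convergence at 0: 1.
At 1: a pole of order 1; residue -2/9.
At 5/2: a pole of order 1; residue 2/9.

Denominator factor (τ - 1): pole of order 1 at 1, modulus 1.
Denominator factor (τ - 5/2): pole of order 1 at 5/2, modulus 5/2.
The radius of convergence is the smallest modulus among the singular points: 1.
At the order-1 pole 1 set g(τ) = (τ - (1))*f(τ) = 1/(3*(τ - 5/2)).
Simple pole: residue = g(a) at a = 1, which is -2/9.
At the order-1 pole 5/2 set g(τ) = (τ - (5/2))*f(τ) = 1/(3*(τ - 1)).
Simple pole: residue = g(a) at a = 5/2, which is 2/9.
List the singular points by increasing real part (a conjugate pair: the negative imaginary part first).


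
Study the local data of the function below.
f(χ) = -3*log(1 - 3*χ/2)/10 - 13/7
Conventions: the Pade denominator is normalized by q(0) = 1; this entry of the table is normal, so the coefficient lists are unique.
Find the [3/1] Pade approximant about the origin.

Taylor coefficients needed (expand at 0): a_0 = -13/7, a_1 = 9/20, a_2 = 27/80, a_3 = 27/80, a_4 = 243/640.
Write the denominator as Q(χ) = 1 + q1*χ. Requiring Q*f - P = O(χ^5) with deg P <= 3 kills the coefficients of χ^4..χ^4 in Q*f:
  χ^4: a_4 + q1*a_3 = 0, i.e. 243/640 + (27/80)*q1 = 0.
Solving this linear system: q1 = -9/8.
The numerator is Q*f truncated at degree 3: P0 = a_0 = -13/7; P1 = a_1 + q1*a_0 = 711/280; P2 = a_2 + q1*a_1 = -27/160; P3 = a_3 + q1*a_2 = -27/640.

The Pade approximant has numerator coefficients [-13/7, 711/280, -27/160, -27/640]; denominator coefficients [1, -9/8].


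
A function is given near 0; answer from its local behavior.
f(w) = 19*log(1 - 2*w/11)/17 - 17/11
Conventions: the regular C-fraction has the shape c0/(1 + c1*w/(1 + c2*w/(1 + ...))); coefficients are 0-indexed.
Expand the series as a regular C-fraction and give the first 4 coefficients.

Taylor coefficients (expand at 0): a_0 = -17/11, a_1 = -38/187, a_2 = -38/2057, a_3 = -152/67881.
c0 = a_0 = -17/11. Peel one level at a time: if S = 1 + c*w/S' with S'(0) = 1, then c is the w-coefficient of S and S' = c*w/(S - 1).
S_1 = c0/f = 1 + (-38/289)*w + (4902/918731)*w^2 + ...; c1 = -38/289.
S_2 = c1*w/(S_1 - 1) = 1 + (129/3179)*w + (-1/363)*w^2 + ...; c2 = 129/3179.
S_3 = c2*w/(S_2 - 1) = 1 + (289/4257)*w + ...; c3 = 289/4257.

The regular C-fraction coefficients are [-17/11, -38/289, 129/3179, 289/4257].


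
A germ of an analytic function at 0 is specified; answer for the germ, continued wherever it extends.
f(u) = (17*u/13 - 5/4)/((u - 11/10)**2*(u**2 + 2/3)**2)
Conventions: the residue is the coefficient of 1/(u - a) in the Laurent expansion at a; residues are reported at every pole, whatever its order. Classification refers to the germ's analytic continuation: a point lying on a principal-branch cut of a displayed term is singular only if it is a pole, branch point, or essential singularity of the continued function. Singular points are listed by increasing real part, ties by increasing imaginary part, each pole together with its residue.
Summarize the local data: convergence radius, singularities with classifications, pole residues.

Radius of convergence at 0: (1/3)*sqrt(6).
At -((1/3)*sqrt(6))*i: a pole of order 2; residue (-285165000/2319896111) - ((8138255625/37118337776)*sqrt(6))*i.
At ((1/3)*sqrt(6))*i: a pole of order 2; residue (-285165000/2319896111) + ((8138255625/37118337776)*sqrt(6))*i.
At 11/10: a pole of order 2; residue 570330000/2319896111.


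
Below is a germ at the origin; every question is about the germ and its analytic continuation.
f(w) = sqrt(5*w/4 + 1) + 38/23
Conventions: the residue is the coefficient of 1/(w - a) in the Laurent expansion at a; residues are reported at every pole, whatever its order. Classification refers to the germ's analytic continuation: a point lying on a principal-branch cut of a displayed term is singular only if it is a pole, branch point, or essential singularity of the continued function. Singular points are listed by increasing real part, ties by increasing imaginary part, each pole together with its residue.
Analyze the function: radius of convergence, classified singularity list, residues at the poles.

Branch term (1)*sqrt(1 - w/(-4/5)): its argument vanishes at w = -4/5, a square-root branch point, modulus 4/5.
The radius of convergence is the smallest modulus among the singular points: 4/5.

Radius of convergence at 0: 4/5.
At -4/5: an algebraic (square-root) branch point.


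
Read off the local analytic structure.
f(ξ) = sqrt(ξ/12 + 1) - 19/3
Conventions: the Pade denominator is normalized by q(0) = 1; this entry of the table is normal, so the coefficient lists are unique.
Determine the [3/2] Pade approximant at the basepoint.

Taylor coefficients needed (expand at 0): a_0 = -16/3, a_1 = 1/24, a_2 = -1/1152, a_3 = 1/27648, a_4 = -5/2654208, a_5 = 7/63700992.
Write the denominator as Q(ξ) = 1 + q1*ξ + q2*ξ^2. Requiring Q*f - P = O(ξ^6) with deg P <= 3 kills the coefficients of ξ^4..ξ^5 in Q*f:
  ξ^4: a_4 + q1*a_3 + q2*a_2 = 0, i.e. -5/2654208 + (1/27648)*q1 + (-1/1152)*q2 = 0.
  ξ^5: a_5 + q1*a_4 + q2*a_3 = 0, i.e. 7/63700992 + (-5/2654208)*q1 + (1/27648)*q2 = 0.
Solving this linear system: q1 = 1/12, q2 = 1/768.
The numerator is Q*f truncated at degree 3: P0 = a_0 = -16/3; P1 = a_1 + q1*a_0 = -29/72; P2 = a_2 + q1*a_1 + q2*a_0 = -5/1152; P3 = a_3 + q1*a_2 + q2*a_1 = 1/55296.

The Pade approximant has numerator coefficients [-16/3, -29/72, -5/1152, 1/55296]; denominator coefficients [1, 1/12, 1/768].


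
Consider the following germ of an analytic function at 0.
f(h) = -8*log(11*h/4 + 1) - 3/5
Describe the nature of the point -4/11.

The term (-8)*log(1 - h/(-4/11)) has argument 1 - -4/11/(-4/11) = 0 at -4/11: a logarithmic (infinitely-sheeted) branch point; the remaining terms are analytic or single-valued there.

The point is a logarithmic branch point.


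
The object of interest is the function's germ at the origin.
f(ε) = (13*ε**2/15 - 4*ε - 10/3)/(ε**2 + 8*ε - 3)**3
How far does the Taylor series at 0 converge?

Denominator factor (ε**2 + 8*ε - 3)^3: discriminant 76, real irrational roots -4 + sqrt(19) and -4 - sqrt(19); poles of order 3, moduli -4 + sqrt(19) and 4 + sqrt(19).
The radius of convergence is the smallest modulus among the singular points: -4 + sqrt(19).

The radius of convergence is -4 + sqrt(19).


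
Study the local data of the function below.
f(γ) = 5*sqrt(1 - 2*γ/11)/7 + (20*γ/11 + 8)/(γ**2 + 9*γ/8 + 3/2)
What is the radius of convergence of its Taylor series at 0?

Denominator factor (γ**2 + 9*γ/8 + 3/2): discriminant -303/64, complex-conjugate roots (-9/16) + ((1/16)*sqrt(303))*i and (-9/16) - ((1/16)*sqrt(303))*i; poles of order 1, moduli (1/2)*sqrt(6) and (1/2)*sqrt(6).
Branch term (5/7)*sqrt(1 - γ/(11/2)): its argument vanishes at γ = 11/2, a square-root branch point, modulus 11/2.
The radius of convergence is the smallest modulus among the singular points: (1/2)*sqrt(6).

The radius of convergence is (1/2)*sqrt(6).


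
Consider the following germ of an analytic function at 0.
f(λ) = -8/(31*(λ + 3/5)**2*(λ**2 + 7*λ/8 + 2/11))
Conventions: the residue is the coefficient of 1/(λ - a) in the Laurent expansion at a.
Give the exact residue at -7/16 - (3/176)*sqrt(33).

The factor λ**2 + 7*λ/8 + 2/11 splits as (λ - a)(λ - a') with a = -7/16 - (3/176)*sqrt(33), a' = -7/16 + (3/176)*sqrt(33). At the order-1 pole a set g(λ) = (λ - a)*f(λ) = [-8/(31*(λ + 3/5)**2)] / (λ - a').
Simple pole: residue = g(a) at a = -7/16 - (3/176)*sqrt(33), which is 6292000/42439 + (11149600/381951)*sqrt(33).

The residue is 6292000/42439 + (11149600/381951)*sqrt(33).


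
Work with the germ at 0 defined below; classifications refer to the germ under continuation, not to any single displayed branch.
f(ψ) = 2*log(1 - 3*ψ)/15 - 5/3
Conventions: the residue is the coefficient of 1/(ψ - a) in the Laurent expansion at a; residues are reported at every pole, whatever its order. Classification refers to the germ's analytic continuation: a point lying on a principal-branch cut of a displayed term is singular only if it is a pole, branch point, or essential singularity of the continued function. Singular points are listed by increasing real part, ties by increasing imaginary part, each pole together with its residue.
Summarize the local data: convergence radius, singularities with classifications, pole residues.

Branch term (2/15)*log(1 - ψ/(1/3)): its argument vanishes at ψ = 1/3, a logarithmic branch point, modulus 1/3.
The radius of convergence is the smallest modulus among the singular points: 1/3.

Radius of convergence at 0: 1/3.
At 1/3: a logarithmic branch point.


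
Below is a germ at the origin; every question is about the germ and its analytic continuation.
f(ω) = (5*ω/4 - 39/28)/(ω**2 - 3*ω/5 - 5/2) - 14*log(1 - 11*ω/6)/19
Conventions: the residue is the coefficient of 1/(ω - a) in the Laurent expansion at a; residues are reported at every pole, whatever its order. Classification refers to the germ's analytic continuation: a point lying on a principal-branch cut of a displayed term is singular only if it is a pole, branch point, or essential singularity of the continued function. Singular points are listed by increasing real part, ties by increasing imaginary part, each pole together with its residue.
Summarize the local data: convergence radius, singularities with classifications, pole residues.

Radius of convergence at 0: 6/11.
At 3/10 - (1/10)*sqrt(259): a pole of order 1; residue 5/8 + (285/14504)*sqrt(259).
At 6/11: a logarithmic branch point.
At 3/10 + (1/10)*sqrt(259): a pole of order 1; residue 5/8 - (285/14504)*sqrt(259).

Denominator factor (ω**2 - 3*ω/5 - 5/2): discriminant 259/25, real irrational roots 3/10 + (1/10)*sqrt(259) and 3/10 - (1/10)*sqrt(259); poles of order 1, moduli 3/10 + (1/10)*sqrt(259) and -3/10 + (1/10)*sqrt(259).
Branch term (-14/19)*log(1 - ω/(6/11)): its argument vanishes at ω = 6/11, a logarithmic branch point, modulus 6/11.
The radius of convergence is the smallest modulus among the singular points: 6/11.
The branch term is analytic at 3/10 - (1/10)*sqrt(259) and contributes nothing to the residue; only the rational part matters.
The factor ω**2 - 3*ω/5 - 5/2 splits as (ω - a)(ω - a') with a = 3/10 - (1/10)*sqrt(259), a' = 3/10 + (1/10)*sqrt(259). At the order-1 pole a set g(ω) = (ω - a)*(rational part) = [5*ω/4 - 39/28] / (ω - a').
Simple pole: residue = g(a) at a = 3/10 - (1/10)*sqrt(259), which is 5/8 + (285/14504)*sqrt(259).
The branch term is analytic at 3/10 + (1/10)*sqrt(259) and contributes nothing to the residue; only the rational part matters.
The factor ω**2 - 3*ω/5 - 5/2 splits as (ω - a)(ω - a') with a = 3/10 + (1/10)*sqrt(259), a' = 3/10 - (1/10)*sqrt(259). At the order-1 pole a set g(ω) = (ω - a)*(rational part) = [5*ω/4 - 39/28] / (ω - a').
Simple pole: residue = g(a) at a = 3/10 + (1/10)*sqrt(259), which is 5/8 - (285/14504)*sqrt(259).
List the singular points by increasing real part (a conjugate pair: the negative imaginary part first).


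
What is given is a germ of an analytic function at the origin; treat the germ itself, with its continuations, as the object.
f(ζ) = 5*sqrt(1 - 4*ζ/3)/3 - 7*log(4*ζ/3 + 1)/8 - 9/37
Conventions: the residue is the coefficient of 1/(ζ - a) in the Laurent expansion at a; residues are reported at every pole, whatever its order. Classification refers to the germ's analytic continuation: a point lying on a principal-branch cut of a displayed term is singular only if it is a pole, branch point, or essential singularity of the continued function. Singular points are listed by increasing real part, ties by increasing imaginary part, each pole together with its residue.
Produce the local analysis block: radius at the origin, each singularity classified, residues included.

Radius of convergence at 0: 3/4.
At -3/4: a logarithmic branch point.
At 3/4: an algebraic (square-root) branch point.

Branch term (5/3)*sqrt(1 - ζ/(3/4)): its argument vanishes at ζ = 3/4, a square-root branch point, modulus 3/4.
Branch term (-7/8)*log(1 - ζ/(-3/4)): its argument vanishes at ζ = -3/4, a logarithmic branch point, modulus 3/4.
The radius of convergence is the smallest modulus among the singular points: 3/4.
List the singular points by increasing real part (a conjugate pair: the negative imaginary part first).


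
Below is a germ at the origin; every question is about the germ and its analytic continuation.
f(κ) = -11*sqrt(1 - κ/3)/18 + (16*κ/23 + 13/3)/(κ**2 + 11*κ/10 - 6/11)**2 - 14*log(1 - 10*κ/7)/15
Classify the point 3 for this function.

The term (-11/18)*sqrt(1 - κ/(3)) has argument 1 - 3/(3) = 0 at 3: a square-root (algebraic, two-sheeted) branch point; the remaining terms are analytic or single-valued there.

The point is an algebraic (square-root) branch point.


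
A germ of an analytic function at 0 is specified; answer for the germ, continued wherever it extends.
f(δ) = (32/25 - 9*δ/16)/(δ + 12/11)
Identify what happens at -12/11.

The point is a pole of order 1.

The denominator factor δ + 12/11 vanishes at -12/11 and appears to the power 1; the numerator there equals 2083/1100, nonzero, and no other factor vanishes.
Hence a pole whose order is the multiplicity, 1.


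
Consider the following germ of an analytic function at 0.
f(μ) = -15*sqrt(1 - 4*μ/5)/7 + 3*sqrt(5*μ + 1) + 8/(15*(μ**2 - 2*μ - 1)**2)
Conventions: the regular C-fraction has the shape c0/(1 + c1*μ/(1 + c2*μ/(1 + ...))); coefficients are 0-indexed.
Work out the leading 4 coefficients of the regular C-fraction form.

Taylor coefficients (expand at 0): a_0 = 146/105, a_1 = 1307/210, a_2 = -1459/840, a_3 = 331/8400.
c0 = a_0 = 146/105. Peel one level at a time: if S = 1 + c*μ/S' with S'(0) = 1, then c is the μ-coefficient of S and S' = c*μ/(S - 1).
S_1 = c0/f = 1 + (-1307/292)*μ + (453689/21316)*μ^2 + ...; c1 = -1307/292.
S_2 = c1*μ/(S_1 - 1) = 1 + (453689/95411)*μ + (9778171/136659920)*μ^2 + ...; c2 = 453689/95411.
S_3 = c2*μ/(S_2 - 1) = 1 + (-713806483/47437721840)*μ + ...; c3 = -713806483/47437721840.

The regular C-fraction coefficients are [146/105, -1307/292, 453689/95411, -713806483/47437721840].


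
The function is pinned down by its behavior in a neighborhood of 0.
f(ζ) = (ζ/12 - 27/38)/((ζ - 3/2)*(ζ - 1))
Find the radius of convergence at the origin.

The radius of convergence is 1.

Denominator factor (ζ - 1): pole of order 1 at 1, modulus 1.
Denominator factor (ζ - 3/2): pole of order 1 at 3/2, modulus 3/2.
The radius of convergence is the smallest modulus among the singular points: 1.


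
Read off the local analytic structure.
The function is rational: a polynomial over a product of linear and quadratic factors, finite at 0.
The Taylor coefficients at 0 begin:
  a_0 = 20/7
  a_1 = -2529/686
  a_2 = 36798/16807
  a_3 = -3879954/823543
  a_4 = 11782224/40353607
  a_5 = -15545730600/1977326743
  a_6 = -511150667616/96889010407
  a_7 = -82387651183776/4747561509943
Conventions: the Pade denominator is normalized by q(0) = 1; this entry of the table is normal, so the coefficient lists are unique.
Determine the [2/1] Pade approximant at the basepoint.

The Pade approximant has numerator coefficients [20/7, 211347/85862, -70449/12266]; denominator coefficients [1, 646659/300517].

Taylor coefficients needed (read off): a_0 = 20/7, a_1 = -2529/686, a_2 = 36798/16807, a_3 = -3879954/823543.
Write the denominator as Q(ζ) = 1 + q1*ζ. Requiring Q*f - P = O(ζ^4) with deg P <= 2 kills the coefficients of ζ^3..ζ^3 in Q*f:
  ζ^3: a_3 + q1*a_2 = 0, i.e. -3879954/823543 + (36798/16807)*q1 = 0.
Solving this linear system: q1 = 646659/300517.
The numerator is Q*f truncated at degree 2: P0 = a_0 = 20/7; P1 = a_1 + q1*a_0 = 211347/85862; P2 = a_2 + q1*a_1 = -70449/12266.


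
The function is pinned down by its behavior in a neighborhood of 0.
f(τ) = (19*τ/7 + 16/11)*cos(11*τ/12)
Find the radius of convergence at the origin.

The radius of convergence is infinite.

The factor cos(11*τ/12) is entire and contributes no finite singular point.
The polynomial part has no poles.
No finite singular points: the Taylor series at 0 converges everywhere.


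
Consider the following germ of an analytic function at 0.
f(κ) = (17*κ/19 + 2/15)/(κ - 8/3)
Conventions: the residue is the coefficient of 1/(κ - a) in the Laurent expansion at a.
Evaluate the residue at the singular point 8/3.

At the order-1 pole 8/3 set g(κ) = (κ - (8/3))*f(κ) = 17*κ/19 + 2/15.
Simple pole: residue = g(a) at a = 8/3, which is 718/285.

The residue is 718/285.


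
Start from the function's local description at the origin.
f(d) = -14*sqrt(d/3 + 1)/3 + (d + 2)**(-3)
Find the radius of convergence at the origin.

Denominator factor (d + 2)^3: pole of order 3 at -2, modulus 2.
Branch term (-14/3)*sqrt(1 - d/(-3)): its argument vanishes at d = -3, a square-root branch point, modulus 3.
The radius of convergence is the smallest modulus among the singular points: 2.

The radius of convergence is 2.


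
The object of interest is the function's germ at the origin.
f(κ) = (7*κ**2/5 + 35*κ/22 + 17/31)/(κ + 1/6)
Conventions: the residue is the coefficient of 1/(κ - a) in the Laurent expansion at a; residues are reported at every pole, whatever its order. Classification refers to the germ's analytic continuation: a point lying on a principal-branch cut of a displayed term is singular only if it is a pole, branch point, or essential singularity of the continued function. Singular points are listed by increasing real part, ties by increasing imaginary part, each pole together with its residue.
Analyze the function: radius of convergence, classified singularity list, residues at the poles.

Radius of convergence at 0: 1/6.
At -1/6: a pole of order 1; residue 4943/15345.

Denominator factor (κ + 1/6): pole of order 1 at -1/6, modulus 1/6.
The radius of convergence is the smallest modulus among the singular points: 1/6.
At the order-1 pole -1/6 set g(κ) = (κ - (-1/6))*f(κ) = 7*κ**2/5 + 35*κ/22 + 17/31.
Simple pole: residue = g(a) at a = -1/6, which is 4943/15345.


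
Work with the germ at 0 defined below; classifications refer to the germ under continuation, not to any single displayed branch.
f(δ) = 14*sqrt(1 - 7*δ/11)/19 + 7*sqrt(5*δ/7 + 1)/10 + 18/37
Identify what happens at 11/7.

The term (14/19)*sqrt(1 - δ/(11/7)) has argument 1 - 11/7/(11/7) = 0 at 11/7: a square-root (algebraic, two-sheeted) branch point; the remaining terms are analytic or single-valued there.

The point is an algebraic (square-root) branch point.


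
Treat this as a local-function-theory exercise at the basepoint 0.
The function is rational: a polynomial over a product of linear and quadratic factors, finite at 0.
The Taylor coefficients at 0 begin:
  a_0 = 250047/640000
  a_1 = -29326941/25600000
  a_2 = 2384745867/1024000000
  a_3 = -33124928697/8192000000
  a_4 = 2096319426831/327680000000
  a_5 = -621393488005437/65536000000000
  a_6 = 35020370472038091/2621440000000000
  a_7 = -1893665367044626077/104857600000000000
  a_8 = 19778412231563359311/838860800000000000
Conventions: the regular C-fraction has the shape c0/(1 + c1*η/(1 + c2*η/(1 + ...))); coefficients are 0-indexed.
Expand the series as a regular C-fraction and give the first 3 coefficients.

Taylor coefficients (read off): a_0 = 250047/640000, a_1 = -29326941/25600000, a_2 = 2384745867/1024000000.
c0 = a_0 = 250047/640000. Peel one level at a time: if S = 1 + c*η/S' with S'(0) = 1, then c is the η-coefficient of S and S' = c*η/(S - 1).
S_1 = c0/f = 1 + (821/280)*η + (155039/58800)*η^2 + ...; c1 = 821/280.
S_2 = c1*η/(S_1 - 1) = 1 + (-155039/172410)*η + ...; c2 = -155039/172410.

The regular C-fraction coefficients are [250047/640000, 821/280, -155039/172410].


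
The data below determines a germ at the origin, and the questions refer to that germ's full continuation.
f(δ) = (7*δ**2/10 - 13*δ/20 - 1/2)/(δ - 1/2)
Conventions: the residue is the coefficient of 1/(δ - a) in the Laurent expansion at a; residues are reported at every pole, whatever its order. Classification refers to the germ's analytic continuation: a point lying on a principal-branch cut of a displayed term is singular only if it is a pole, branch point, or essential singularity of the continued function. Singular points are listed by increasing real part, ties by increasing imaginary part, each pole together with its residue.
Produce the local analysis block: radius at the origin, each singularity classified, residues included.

Radius of convergence at 0: 1/2.
At 1/2: a pole of order 1; residue -13/20.

Denominator factor (δ - 1/2): pole of order 1 at 1/2, modulus 1/2.
The radius of convergence is the smallest modulus among the singular points: 1/2.
At the order-1 pole 1/2 set g(δ) = (δ - (1/2))*f(δ) = 7*δ**2/10 - 13*δ/20 - 1/2.
Simple pole: residue = g(a) at a = 1/2, which is -13/20.


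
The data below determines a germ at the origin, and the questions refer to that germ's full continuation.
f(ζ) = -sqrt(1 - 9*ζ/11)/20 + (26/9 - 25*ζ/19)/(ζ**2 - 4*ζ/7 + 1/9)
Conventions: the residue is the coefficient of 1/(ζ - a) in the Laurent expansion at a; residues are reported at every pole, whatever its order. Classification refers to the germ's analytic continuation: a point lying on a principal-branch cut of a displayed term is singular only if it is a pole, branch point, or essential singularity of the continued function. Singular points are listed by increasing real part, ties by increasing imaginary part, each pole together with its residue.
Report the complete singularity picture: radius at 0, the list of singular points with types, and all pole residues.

Denominator factor (ζ**2 - 4*ζ/7 + 1/9): discriminant -52/441, complex-conjugate roots (2/7) + ((1/21)*sqrt(13))*i and (2/7) - ((1/21)*sqrt(13))*i; poles of order 1, moduli 1/3 and 1/3.
Branch term (-1/20)*sqrt(1 - ζ/(11/9)): its argument vanishes at ζ = 11/9, a square-root branch point, modulus 11/9.
The radius of convergence is the smallest modulus among the singular points: 1/3.
The branch term is analytic at (2/7) - ((1/21)*sqrt(13))*i and contributes nothing to the residue; only the rational part matters.
The factor ζ**2 - 4*ζ/7 + 1/9 splits as (ζ - a)(ζ - a') with a = (2/7) - ((1/21)*sqrt(13))*i, a' = (2/7) + ((1/21)*sqrt(13))*i. At the order-1 pole a set g(ζ) = (ζ - a)*(rational part) = [26/9 - 25*ζ/19] / (ζ - a').
Simple pole: residue = g(a) at a = (2/7) - ((1/21)*sqrt(13))*i, which is (-25/38) + ((1504/741)*sqrt(13))*i.
The branch term is analytic at (2/7) + ((1/21)*sqrt(13))*i and contributes nothing to the residue; only the rational part matters.
The factor ζ**2 - 4*ζ/7 + 1/9 splits as (ζ - a)(ζ - a') with a = (2/7) + ((1/21)*sqrt(13))*i, a' = (2/7) - ((1/21)*sqrt(13))*i. At the order-1 pole a set g(ζ) = (ζ - a)*(rational part) = [26/9 - 25*ζ/19] / (ζ - a').
Simple pole: residue = g(a) at a = (2/7) + ((1/21)*sqrt(13))*i, which is (-25/38) - ((1504/741)*sqrt(13))*i.
List the singular points by increasing real part (a conjugate pair: the negative imaginary part first).

Radius of convergence at 0: 1/3.
At (2/7) - ((1/21)*sqrt(13))*i: a pole of order 1; residue (-25/38) + ((1504/741)*sqrt(13))*i.
At (2/7) + ((1/21)*sqrt(13))*i: a pole of order 1; residue (-25/38) - ((1504/741)*sqrt(13))*i.
At 11/9: an algebraic (square-root) branch point.


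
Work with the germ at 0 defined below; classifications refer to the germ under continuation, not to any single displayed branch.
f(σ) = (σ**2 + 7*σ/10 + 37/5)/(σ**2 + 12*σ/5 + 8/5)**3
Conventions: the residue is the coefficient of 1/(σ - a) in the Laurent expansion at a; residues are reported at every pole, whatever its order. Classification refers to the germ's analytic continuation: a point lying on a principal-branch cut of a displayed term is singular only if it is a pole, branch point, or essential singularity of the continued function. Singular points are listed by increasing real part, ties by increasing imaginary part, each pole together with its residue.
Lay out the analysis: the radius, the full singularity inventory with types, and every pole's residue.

Denominator factor (σ**2 + 12*σ/5 + 8/5)^3: discriminant -16/25, complex-conjugate roots (-6/5) + (2/5)*i and (-6/5) - (2/5)*i; poles of order 3, moduli (2/5)*sqrt(10) and (2/5)*sqrt(10).
The radius of convergence is the smallest modulus among the singular points: (2/5)*sqrt(10).
The factor σ**2 + 12*σ/5 + 8/5 splits as (σ - a)(σ - a') with a = (-6/5) - (2/5)*i, a' = (-6/5) + (2/5)*i. At the order-3 pole a set g(σ) = (σ - a)^3*f(σ) = [σ**2 + 7*σ/10 + 37/5] / (σ - a')^3.
Order-3 pole: residue = g''(a)/2; g''((-6/5) - (2/5)*i) = (18875/64)*i, so the residue is (18875/128)*i.
The factor σ**2 + 12*σ/5 + 8/5 splits as (σ - a)(σ - a') with a = (-6/5) + (2/5)*i, a' = (-6/5) - (2/5)*i. At the order-3 pole a set g(σ) = (σ - a)^3*f(σ) = [σ**2 + 7*σ/10 + 37/5] / (σ - a')^3.
Order-3 pole: residue = g''(a)/2; g''((-6/5) + (2/5)*i) = -(18875/64)*i, so the residue is -(18875/128)*i.
List the singular points by increasing real part (a conjugate pair: the negative imaginary part first).

Radius of convergence at 0: (2/5)*sqrt(10).
At (-6/5) - (2/5)*i: a pole of order 3; residue (18875/128)*i.
At (-6/5) + (2/5)*i: a pole of order 3; residue -(18875/128)*i.


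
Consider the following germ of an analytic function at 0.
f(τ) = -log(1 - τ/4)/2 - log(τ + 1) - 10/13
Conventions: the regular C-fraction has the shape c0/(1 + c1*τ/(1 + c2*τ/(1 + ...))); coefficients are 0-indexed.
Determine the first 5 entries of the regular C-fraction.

Taylor coefficients (expand at 0): a_0 = -10/13, a_1 = -7/8, a_2 = 33/64, a_3 = -127/384, a_4 = 513/2048.
c0 = a_0 = -10/13. Peel one level at a time: if S = 1 + c*τ/S' with S'(0) = 1, then c is the τ-coefficient of S and S' = c*τ/(S - 1).
S_1 = c0/f = 1 + (-91/80)*τ + (12571/6400)*τ^2 + ...; c1 = -91/80.
S_2 = c1*τ/(S_1 - 1) = 1 + (967/560)*τ + (-289/9408)*τ^2 + ...; c2 = 967/560.
S_3 = c2*τ/(S_2 - 1) = 1 + (1445/81228)*τ + (-7000615/269305632)*τ^2 + ...; c3 = 1445/81228.
S_4 = c3*τ/(S_3 - 1) = 1 + (9800861/6707112)*τ + ...; c4 = 9800861/6707112.

The regular C-fraction coefficients are [-10/13, -91/80, 967/560, 1445/81228, 9800861/6707112].


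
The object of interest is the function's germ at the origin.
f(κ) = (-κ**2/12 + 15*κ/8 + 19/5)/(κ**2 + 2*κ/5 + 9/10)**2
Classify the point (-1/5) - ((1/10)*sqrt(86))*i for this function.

The denominator factor κ**2 + 2*κ/5 + 9/10 vanishes at (-1/5) - ((1/10)*sqrt(86))*i and appears to the power 2; the numerator there equals (262/75) - ((229/1200)*sqrt(86))*i, nonzero, and no other factor vanishes.
Hence a pole whose order is the multiplicity, 2.

The point is a pole of order 2.


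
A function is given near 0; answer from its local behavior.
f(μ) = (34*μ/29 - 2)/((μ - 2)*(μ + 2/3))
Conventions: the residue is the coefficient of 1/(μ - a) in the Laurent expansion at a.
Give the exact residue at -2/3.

The residue is 121/116.

At the order-1 pole -2/3 set g(μ) = (μ - (-2/3))*f(μ) = (34*μ/29 - 2)/(μ - 2).
Simple pole: residue = g(a) at a = -2/3, which is 121/116.


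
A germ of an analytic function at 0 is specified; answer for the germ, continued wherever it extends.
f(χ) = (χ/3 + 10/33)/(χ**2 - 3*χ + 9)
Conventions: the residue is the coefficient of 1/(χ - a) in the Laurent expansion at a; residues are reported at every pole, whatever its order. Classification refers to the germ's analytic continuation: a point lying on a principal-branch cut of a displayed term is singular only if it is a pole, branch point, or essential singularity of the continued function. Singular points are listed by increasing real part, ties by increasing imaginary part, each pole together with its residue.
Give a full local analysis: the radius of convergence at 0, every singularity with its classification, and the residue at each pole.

Denominator factor (χ**2 - 3*χ + 9): discriminant -27, complex-conjugate roots (3/2) + ((3/2)*sqrt(3))*i and (3/2) - ((3/2)*sqrt(3))*i; poles of order 1, moduli 3 and 3.
The radius of convergence is the smallest modulus among the singular points: 3.
The factor χ**2 - 3*χ + 9 splits as (χ - a)(χ - a') with a = (3/2) - ((3/2)*sqrt(3))*i, a' = (3/2) + ((3/2)*sqrt(3))*i. At the order-1 pole a set g(χ) = (χ - a)*f(χ) = [χ/3 + 10/33] / (χ - a').
Simple pole: residue = g(a) at a = (3/2) - ((3/2)*sqrt(3))*i, which is (1/6) + ((53/594)*sqrt(3))*i.
The factor χ**2 - 3*χ + 9 splits as (χ - a)(χ - a') with a = (3/2) + ((3/2)*sqrt(3))*i, a' = (3/2) - ((3/2)*sqrt(3))*i. At the order-1 pole a set g(χ) = (χ - a)*f(χ) = [χ/3 + 10/33] / (χ - a').
Simple pole: residue = g(a) at a = (3/2) + ((3/2)*sqrt(3))*i, which is (1/6) - ((53/594)*sqrt(3))*i.
List the singular points by increasing real part (a conjugate pair: the negative imaginary part first).

Radius of convergence at 0: 3.
At (3/2) - ((3/2)*sqrt(3))*i: a pole of order 1; residue (1/6) + ((53/594)*sqrt(3))*i.
At (3/2) + ((3/2)*sqrt(3))*i: a pole of order 1; residue (1/6) - ((53/594)*sqrt(3))*i.
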